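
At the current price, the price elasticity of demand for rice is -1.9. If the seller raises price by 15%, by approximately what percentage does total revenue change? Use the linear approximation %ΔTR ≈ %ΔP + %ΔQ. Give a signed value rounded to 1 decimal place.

%ΔQ ≈ Ed × %ΔP = (-1.9) × (+15%) = -28.5000%
%ΔTR ≈ %ΔP + %ΔQ = (+15%) + (-28.5000%) = -13.5000%

-13.5%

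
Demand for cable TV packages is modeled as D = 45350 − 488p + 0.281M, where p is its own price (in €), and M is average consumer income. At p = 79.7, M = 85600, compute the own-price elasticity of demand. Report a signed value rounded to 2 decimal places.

At the given values, D = 45350 − 488(79.7) + 0.281(85600) = 30510.
∂D/∂p = −488.
E = (-488) × (79.7/30510) = -1.2747…

-1.27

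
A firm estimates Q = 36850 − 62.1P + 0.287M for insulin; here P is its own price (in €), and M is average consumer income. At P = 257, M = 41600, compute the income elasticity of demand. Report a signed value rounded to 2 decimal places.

0.36

At the given values, Q = 36850 − 62.1(257) + 0.287(41600) = 32829.5.
∂Q/∂M = 0.287.
E = (0.287) × (41600/32829.5) = 0.3636…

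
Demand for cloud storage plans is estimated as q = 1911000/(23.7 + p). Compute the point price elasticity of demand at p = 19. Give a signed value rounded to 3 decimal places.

dq/dp = −1911000/(23.7 + p)² = -1048.11. At p = 19, q = 44754.1.
Ed = (dq/dp)·(p/q) = (-1048.11) × (19/44754.1) = -0.44496…

-0.445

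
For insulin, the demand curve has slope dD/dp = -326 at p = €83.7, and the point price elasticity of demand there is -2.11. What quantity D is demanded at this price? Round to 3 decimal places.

12931.848

Ed = (dD/dp)·(p/D) ⇒ D = (dD/dp)·p/Ed = (-326)·83.7/(-2.11) = 12931.84834…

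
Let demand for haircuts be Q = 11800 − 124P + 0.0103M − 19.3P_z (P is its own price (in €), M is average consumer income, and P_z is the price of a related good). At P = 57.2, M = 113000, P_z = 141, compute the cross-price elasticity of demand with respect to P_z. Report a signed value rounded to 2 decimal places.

-0.86

At the given values, Q = 11800 − 124(57.2) + 0.0103(113000) − 19.3(141) = 3149.8.
∂Q/∂P_z = -19.3.
E = (-19.3) × (141/3149.8) = -0.8639…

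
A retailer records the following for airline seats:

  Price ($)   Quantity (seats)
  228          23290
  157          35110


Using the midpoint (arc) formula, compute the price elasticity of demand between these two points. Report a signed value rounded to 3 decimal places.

%ΔQ = (35110 − 23290) / [(23290 + 35110)/2] = 11820/29200 = 0.404794…
%ΔP = (157 − 228) / [(228 + 157)/2] = -71/192.5 = -0.368831…
Arc Ed = %ΔQ / %ΔP = (11820/29200) / (-71/192.5) = -1.09750…

-1.098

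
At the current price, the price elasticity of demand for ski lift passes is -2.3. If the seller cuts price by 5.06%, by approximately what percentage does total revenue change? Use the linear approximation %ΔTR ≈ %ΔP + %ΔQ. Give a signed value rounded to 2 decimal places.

+6.58%

%ΔQ ≈ Ed × %ΔP = (-2.3) × (-5.06%) = +11.6380%
%ΔTR ≈ %ΔP + %ΔQ = (-5.06%) + (+11.6380%) = +6.5780%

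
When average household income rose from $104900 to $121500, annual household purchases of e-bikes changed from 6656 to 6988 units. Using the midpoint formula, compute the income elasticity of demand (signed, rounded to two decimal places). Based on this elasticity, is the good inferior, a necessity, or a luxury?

%ΔQ = (6988 − 6656)/[( 6656 + 6988)/2] = 332/6822 = 0.048666…
%ΔIncome = (121500 − 104900)/[( 104900 + 121500)/2] = 16600/113200 = 0.146643…
E_income = (332/6822) / (16600/113200) = 0.3318…
0 < E_income < 1 ⇒ normal good, necessity.

0.33; necessity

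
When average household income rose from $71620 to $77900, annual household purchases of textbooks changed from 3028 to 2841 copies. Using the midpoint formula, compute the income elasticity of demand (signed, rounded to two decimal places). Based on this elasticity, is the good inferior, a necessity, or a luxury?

%ΔQ = (2841 − 3028)/[( 3028 + 2841)/2] = -187/2934.5 = -0.063724…
%ΔIncome = (77900 − 71620)/[( 71620 + 77900)/2] = 6280/74760 = 0.084002…
E_income = (-187/2934.5) / (6280/74760) = -0.7586…
E_income < 0 ⇒ inferior good.

-0.76; inferior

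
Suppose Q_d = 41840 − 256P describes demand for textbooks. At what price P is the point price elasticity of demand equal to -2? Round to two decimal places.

108.96

Ed = −256P/(41840 − 256P). Set this equal to -2:
256P = 2·(41840 − 256P) ⇒ 256P(1 + 2) = 2·41840
P = 2·41840 / (256·3) = 108.9583…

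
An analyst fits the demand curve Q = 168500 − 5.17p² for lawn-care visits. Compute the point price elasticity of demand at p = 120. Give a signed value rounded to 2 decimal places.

-1.58

dQ/dp = −2·5.17·p = -1240.8. At p = 120, Q = 94052.
Ed = (dQ/dp)·(p/Q) = (-1240.8) × (120/94052) = -1.5831…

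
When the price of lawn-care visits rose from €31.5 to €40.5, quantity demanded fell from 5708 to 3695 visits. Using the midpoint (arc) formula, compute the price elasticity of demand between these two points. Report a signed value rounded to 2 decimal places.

%ΔQ = (3695 − 5708) / [(5708 + 3695)/2] = -2013/4701.5 = -0.428161…
%ΔP = (40.5 − 31.5) / [(31.5 + 40.5)/2] = 9/36 = 0.25
Arc Ed = %ΔQ / %ΔP = (-2013/4701.5) / (9/36) = -1.7126…

-1.71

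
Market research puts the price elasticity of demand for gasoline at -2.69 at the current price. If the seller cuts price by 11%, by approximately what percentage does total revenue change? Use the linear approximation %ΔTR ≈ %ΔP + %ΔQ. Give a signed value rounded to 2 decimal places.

%ΔQ ≈ Ed × %ΔP = (-2.69) × (-11%) = +29.5900%
%ΔTR ≈ %ΔP + %ΔQ = (-11%) + (+29.5900%) = +18.5900%

+18.59%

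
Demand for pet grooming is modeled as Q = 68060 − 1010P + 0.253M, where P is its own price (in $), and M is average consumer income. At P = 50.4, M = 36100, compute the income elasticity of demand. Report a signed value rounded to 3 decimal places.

0.347

At the given values, Q = 68060 − 1010(50.4) + 0.253(36100) = 26289.3.
∂Q/∂M = 0.253.
E = (0.253) × (36100/26289.3) = 0.34741…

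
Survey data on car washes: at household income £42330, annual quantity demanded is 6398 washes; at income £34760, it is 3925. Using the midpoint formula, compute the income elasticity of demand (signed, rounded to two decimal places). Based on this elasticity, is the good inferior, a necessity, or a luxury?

%ΔQ = (3925 − 6398)/[( 6398 + 3925)/2] = -2473/5161.5 = -0.479124…
%ΔIncome = (34760 − 42330)/[( 42330 + 34760)/2] = -7570/38545 = -0.196393…
E_income = (-2473/5161.5) / (-7570/38545) = 2.4396…
E_income > 1 ⇒ normal good, luxury.

2.44; luxury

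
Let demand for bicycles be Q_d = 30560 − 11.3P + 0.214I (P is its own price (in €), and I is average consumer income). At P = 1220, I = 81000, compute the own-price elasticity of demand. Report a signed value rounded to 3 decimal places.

At the given values, Q_d = 30560 − 11.3(1220) + 0.214(81000) = 34108.
∂Q_d/∂P = −11.3.
E = (-11.3) × (1220/34108) = -0.40418…

-0.404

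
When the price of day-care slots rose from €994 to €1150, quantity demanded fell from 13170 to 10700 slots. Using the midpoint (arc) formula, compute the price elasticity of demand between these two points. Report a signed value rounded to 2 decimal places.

-1.42

%ΔQ = (10700 − 13170) / [(13170 + 10700)/2] = -2470/11935 = -0.206954…
%ΔP = (1150 − 994) / [(994 + 1150)/2] = 156/1072 = 0.145522…
Arc Ed = %ΔQ / %ΔP = (-2470/11935) / (156/1072) = -1.4221…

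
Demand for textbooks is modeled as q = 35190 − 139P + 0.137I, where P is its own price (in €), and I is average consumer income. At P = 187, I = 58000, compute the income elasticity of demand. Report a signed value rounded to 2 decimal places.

At the given values, q = 35190 − 139(187) + 0.137(58000) = 17143.
∂q/∂I = 0.137.
E = (0.137) × (58000/17143) = 0.4635…

0.46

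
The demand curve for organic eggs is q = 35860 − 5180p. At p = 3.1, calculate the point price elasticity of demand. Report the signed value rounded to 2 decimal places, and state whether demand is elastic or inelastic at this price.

-0.81; inelastic

dq/dp = −5180. At p = 3.1, q = 35860 − 5180(3.1) = 19802.
Ed = (dq/dp)·(p/q) = −5180 × (3.1/19802) = -0.8109…
|Ed| = 0.81 < 1, so demand is inelastic.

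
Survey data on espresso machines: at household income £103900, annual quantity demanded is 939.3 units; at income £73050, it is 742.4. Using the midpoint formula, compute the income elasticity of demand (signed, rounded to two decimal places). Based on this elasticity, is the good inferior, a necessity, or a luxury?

0.67; necessity

%ΔQ = (742.4 − 939.3)/[( 939.3 + 742.4)/2] = -196.9/840.85 = -0.234167…
%ΔIncome = (73050 − 103900)/[( 103900 + 73050)/2] = -30850/88475 = -0.348686…
E_income = (-196.9/840.85) / (-30850/88475) = 0.6715…
0 < E_income < 1 ⇒ normal good, necessity.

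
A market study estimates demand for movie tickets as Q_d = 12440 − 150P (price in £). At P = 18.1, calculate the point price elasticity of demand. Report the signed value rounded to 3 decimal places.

-0.279

dQ_d/dP = −150. At P = 18.1, Q_d = 12440 − 150(18.1) = 9725.
Ed = (dQ_d/dP)·(P/Q_d) = −150 × (18.1/9725) = -0.27917…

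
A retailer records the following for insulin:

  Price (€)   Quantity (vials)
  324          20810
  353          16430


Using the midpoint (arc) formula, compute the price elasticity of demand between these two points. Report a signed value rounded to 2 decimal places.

%ΔQ = (16430 − 20810) / [(20810 + 16430)/2] = -4380/18620 = -0.235230…
%ΔP = (353 − 324) / [(324 + 353)/2] = 29/338.5 = 0.085672…
Arc Ed = %ΔQ / %ΔP = (-4380/18620) / (29/338.5) = -2.7457…

-2.75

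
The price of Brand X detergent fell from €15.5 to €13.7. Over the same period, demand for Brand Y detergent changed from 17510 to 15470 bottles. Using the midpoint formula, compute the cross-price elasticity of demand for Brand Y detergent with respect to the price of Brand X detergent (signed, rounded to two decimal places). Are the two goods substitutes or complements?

1.00; substitutes

%ΔQ_{Brand Y detergent} = (15470 − 17510)/avg = -2040/16490 = -0.123711…
%ΔP_{Brand X detergent} = (13.7 − 15.5)/avg = -1.8/14.6 = -0.123287…
E_cross = (-2040/16490) / (-1.8/14.6) = 1.0034…
E_cross > 0 ⇒ the goods are substitutes.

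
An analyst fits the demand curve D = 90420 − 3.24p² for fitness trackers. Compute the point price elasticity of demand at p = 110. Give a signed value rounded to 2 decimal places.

dD/dp = −2·3.24·p = -712.8. At p = 110, D = 51216.
Ed = (dD/dp)·(p/D) = (-712.8) × (110/51216) = -1.5309…

-1.53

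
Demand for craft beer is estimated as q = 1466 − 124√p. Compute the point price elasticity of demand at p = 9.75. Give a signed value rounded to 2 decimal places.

-0.18

dq/dp = −124/(2√p) = -19.8559. At p = 9.75, q = 1078.81.
Ed = (dq/dp)·(p/q) = (-19.8559) × (9.75/1078.81) = -0.1794…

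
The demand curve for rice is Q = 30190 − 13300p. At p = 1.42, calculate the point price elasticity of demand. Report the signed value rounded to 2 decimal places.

dQ/dp = −13300. At p = 1.42, Q = 30190 − 13300(1.42) = 11304.
Ed = (dQ/dp)·(p/Q) = −13300 × (1.42/11304) = -1.6707…

-1.67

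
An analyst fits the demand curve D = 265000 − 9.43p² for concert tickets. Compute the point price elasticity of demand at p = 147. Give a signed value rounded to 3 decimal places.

dD/dp = −2·9.43·p = -2772.42. At p = 147, D = 61227.13.
Ed = (dD/dp)·(p/D) = (-2772.42) × (147/61227.13) = -6.65629…

-6.656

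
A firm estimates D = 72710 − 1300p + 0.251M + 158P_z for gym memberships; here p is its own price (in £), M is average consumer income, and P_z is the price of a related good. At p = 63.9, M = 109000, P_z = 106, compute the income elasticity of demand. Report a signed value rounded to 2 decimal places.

0.81

At the given values, D = 72710 − 1300(63.9) + 0.251(109000) + 158(106) = 33747.
∂D/∂M = 0.251.
E = (0.251) × (109000/33747) = 0.8107…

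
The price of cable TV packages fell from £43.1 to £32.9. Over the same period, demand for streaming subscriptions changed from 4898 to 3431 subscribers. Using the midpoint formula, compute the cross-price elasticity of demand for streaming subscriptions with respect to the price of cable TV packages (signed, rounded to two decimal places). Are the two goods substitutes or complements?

%ΔQ_{streaming subscriptions} = (3431 − 4898)/avg = -1467/4164.5 = -0.352263…
%ΔP_{cable TV packages} = (32.9 − 43.1)/avg = -10.2/38 = -0.268421…
E_cross = (-1467/4164.5) / (-10.2/38) = 1.3123…
E_cross > 0 ⇒ the goods are substitutes.

1.31; substitutes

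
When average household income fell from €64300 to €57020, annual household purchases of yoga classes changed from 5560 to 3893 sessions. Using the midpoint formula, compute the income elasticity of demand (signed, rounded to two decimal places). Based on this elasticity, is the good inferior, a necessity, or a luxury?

%ΔQ = (3893 − 5560)/[( 5560 + 3893)/2] = -1667/4726.5 = -0.352692…
%ΔIncome = (57020 − 64300)/[( 64300 + 57020)/2] = -7280/60660 = -0.120013…
E_income = (-1667/4726.5) / (-7280/60660) = 2.9387…
E_income > 1 ⇒ normal good, luxury.

2.94; luxury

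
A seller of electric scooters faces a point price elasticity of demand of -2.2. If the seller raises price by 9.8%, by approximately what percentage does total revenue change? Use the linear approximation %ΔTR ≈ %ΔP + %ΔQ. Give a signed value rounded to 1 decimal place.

%ΔQ ≈ Ed × %ΔP = (-2.2) × (+9.8%) = -21.5600%
%ΔTR ≈ %ΔP + %ΔQ = (+9.8%) + (-21.5600%) = -11.7600%

-11.8%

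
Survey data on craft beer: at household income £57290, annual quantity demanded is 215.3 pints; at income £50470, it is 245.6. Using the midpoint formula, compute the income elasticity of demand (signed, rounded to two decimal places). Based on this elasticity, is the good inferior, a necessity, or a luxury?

%ΔQ = (245.6 − 215.3)/[( 215.3 + 245.6)/2] = 30.3/230.45 = 0.131481…
%ΔIncome = (50470 − 57290)/[( 57290 + 50470)/2] = -6820/53880 = -0.126577…
E_income = (30.3/230.45) / (-6820/53880) = -1.0387…
E_income < 0 ⇒ inferior good.

-1.04; inferior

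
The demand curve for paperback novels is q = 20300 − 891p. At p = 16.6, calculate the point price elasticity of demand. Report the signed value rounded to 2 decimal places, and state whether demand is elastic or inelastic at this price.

dq/dp = −891. At p = 16.6, q = 20300 − 891(16.6) = 5509.4.
Ed = (dq/dp)·(p/q) = −891 × (16.6/5509.4) = -2.6846…
|Ed| = 2.68 > 1, so demand is elastic.

-2.68; elastic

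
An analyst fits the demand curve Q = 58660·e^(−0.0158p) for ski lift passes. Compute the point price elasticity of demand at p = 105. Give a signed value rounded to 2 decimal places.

dQ/dp = −0.0158·Q = -176.402. At p = 105, Q = 11164.7.
Ed = (dQ/dp)·(p/Q) = (-176.402) × (105/11164.7) = -1.659

-1.66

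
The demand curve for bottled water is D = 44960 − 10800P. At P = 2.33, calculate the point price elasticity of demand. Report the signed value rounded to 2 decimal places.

-1.27

dD/dP = −10800. At P = 2.33, D = 44960 − 10800(2.33) = 19796.
Ed = (dD/dP)·(P/D) = −10800 × (2.33/19796) = -1.2711…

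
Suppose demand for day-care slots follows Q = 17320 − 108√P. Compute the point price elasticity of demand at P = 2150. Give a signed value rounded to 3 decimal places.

dQ/dP = −108/(2√P) = -1.16459. At P = 2150, Q = 12312.2.
Ed = (dQ/dP)·(P/Q) = (-1.16459) × (2150/12312.2) = -0.20336…

-0.203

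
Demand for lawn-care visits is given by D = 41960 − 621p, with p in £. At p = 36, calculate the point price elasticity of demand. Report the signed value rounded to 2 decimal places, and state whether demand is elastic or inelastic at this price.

dD/dp = −621. At p = 36, D = 41960 − 621(36) = 19604.
Ed = (dD/dp)·(p/D) = −621 × (36/19604) = -1.1403…
|Ed| = 1.14 > 1, so demand is elastic.

-1.14; elastic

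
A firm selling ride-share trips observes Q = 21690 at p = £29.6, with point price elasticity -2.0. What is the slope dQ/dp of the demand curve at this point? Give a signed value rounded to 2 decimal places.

-1465.54

Ed = (dQ/dp)·(p/Q) ⇒ dQ/dp = Ed·Q/p = (-2.0)·21690/29.6 = -1465.5405…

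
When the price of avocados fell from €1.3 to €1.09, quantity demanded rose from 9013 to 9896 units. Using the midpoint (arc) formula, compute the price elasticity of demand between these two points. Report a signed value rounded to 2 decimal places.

%ΔQ = (9896 − 9013) / [(9013 + 9896)/2] = 883/9454.5 = 0.093394…
%ΔP = (1.09 − 1.3) / [(1.3 + 1.09)/2] = -0.21/1.195 = -0.175732…
Arc Ed = %ΔQ / %ΔP = (883/9454.5) / (-0.21/1.195) = -0.5314…

-0.53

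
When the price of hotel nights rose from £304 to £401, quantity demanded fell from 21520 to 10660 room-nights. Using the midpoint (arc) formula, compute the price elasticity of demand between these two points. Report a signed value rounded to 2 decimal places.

%ΔQ = (10660 − 21520) / [(21520 + 10660)/2] = -10860/16090 = -0.674953…
%ΔP = (401 − 304) / [(304 + 401)/2] = 97/352.5 = 0.275177…
Arc Ed = %ΔQ / %ΔP = (-10860/16090) / (97/352.5) = -2.4527…

-2.45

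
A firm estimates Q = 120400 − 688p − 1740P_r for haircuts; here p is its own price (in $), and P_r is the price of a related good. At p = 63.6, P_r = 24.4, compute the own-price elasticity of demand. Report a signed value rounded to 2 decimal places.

At the given values, Q = 120400 − 688(63.6) − 1740(24.4) = 34187.2.
∂Q/∂p = −688.
E = (-688) × (63.6/34187.2) = -1.2799…

-1.28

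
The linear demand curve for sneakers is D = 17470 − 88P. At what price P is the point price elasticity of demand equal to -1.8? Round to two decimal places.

127.62

Ed = −88P/(17470 − 88P). Set this equal to -1.8:
88P = 1.8·(17470 − 88P) ⇒ 88P(1 + 1.8) = 1.8·17470
P = 1.8·17470 / (88·2.8) = 127.6217…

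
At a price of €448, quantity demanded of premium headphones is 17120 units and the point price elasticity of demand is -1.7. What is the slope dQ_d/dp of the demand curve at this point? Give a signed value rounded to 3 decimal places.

Ed = (dQ_d/dp)·(p/Q_d) ⇒ dQ_d/dp = Ed·Q_d/p = (-1.7)·17120/448 = -64.96428…

-64.964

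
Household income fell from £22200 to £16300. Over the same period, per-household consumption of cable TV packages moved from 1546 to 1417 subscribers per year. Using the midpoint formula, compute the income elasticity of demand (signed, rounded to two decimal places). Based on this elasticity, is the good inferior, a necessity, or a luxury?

%ΔQ = (1417 − 1546)/[( 1546 + 1417)/2] = -129/1481.5 = -0.087073…
%ΔIncome = (16300 − 22200)/[( 22200 + 16300)/2] = -5900/19250 = -0.306493…
E_income = (-129/1481.5) / (-5900/19250) = 0.2840…
0 < E_income < 1 ⇒ normal good, necessity.

0.28; necessity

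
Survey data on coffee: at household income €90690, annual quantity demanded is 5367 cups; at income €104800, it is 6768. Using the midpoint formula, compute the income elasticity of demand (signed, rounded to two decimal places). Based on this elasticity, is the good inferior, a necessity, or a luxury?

1.60; luxury

%ΔQ = (6768 − 5367)/[( 5367 + 6768)/2] = 1401/6067.5 = 0.230902…
%ΔIncome = (104800 − 90690)/[( 90690 + 104800)/2] = 14110/97745 = 0.144355…
E_income = (1401/6067.5) / (14110/97745) = 1.5995…
E_income > 1 ⇒ normal good, luxury.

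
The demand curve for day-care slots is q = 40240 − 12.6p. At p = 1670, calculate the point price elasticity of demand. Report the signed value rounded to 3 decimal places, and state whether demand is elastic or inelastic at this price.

dq/dp = −12.6. At p = 1670, q = 40240 − 12.6(1670) = 19198.
Ed = (dq/dp)·(p/q) = −12.6 × (1670/19198) = -1.09605…
|Ed| = 1.096 > 1, so demand is elastic.

-1.096; elastic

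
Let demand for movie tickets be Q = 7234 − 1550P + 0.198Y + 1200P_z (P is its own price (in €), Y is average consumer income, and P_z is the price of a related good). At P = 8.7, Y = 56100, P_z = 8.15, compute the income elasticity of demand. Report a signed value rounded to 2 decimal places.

At the given values, Q = 7234 − 1550(8.7) + 0.198(56100) + 1200(8.15) = 14636.8.
∂Q/∂Y = 0.198.
E = (0.198) × (56100/14636.8) = 0.7588…

0.76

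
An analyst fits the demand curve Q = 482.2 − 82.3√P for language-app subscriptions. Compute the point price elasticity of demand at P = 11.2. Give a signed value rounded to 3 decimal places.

-0.666

dQ/dP = −82.3/(2√P) = -12.2959. At P = 11.2, Q = 206.772.
Ed = (dQ/dP)·(P/Q) = (-12.2959) × (11.2/206.772) = -0.66602…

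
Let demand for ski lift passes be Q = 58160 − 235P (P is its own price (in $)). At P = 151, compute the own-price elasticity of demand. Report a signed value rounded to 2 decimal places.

-1.56

At the given values, Q = 58160 − 235(151) = 22675.
∂Q/∂P = −235.
E = (-235) × (151/22675) = -1.5649…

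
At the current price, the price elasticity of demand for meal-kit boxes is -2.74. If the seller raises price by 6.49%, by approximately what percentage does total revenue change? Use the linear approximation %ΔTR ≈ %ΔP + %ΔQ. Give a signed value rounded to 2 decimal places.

%ΔQ ≈ Ed × %ΔP = (-2.74) × (+6.49%) = -17.7826%
%ΔTR ≈ %ΔP + %ΔQ = (+6.49%) + (-17.7826%) = -11.2926%

-11.29%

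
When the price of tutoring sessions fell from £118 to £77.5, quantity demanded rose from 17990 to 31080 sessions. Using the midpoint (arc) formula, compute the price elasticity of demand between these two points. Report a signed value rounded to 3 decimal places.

%ΔQ = (31080 − 17990) / [(17990 + 31080)/2] = 13090/24535 = 0.533523…
%ΔP = (77.5 − 118) / [(118 + 77.5)/2] = -40.5/97.75 = -0.414322…
Arc Ed = %ΔQ / %ΔP = (13090/24535) / (-40.5/97.75) = -1.28770…

-1.288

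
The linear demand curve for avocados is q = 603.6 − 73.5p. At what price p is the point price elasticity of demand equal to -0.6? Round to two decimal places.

Ed = −73.5p/(603.6 − 73.5p). Set this equal to -0.6:
73.5p = 0.6·(603.6 − 73.5p) ⇒ 73.5p(1 + 0.6) = 0.6·603.6
p = 0.6·603.6 / (73.5·1.6) = 3.0795…

3.08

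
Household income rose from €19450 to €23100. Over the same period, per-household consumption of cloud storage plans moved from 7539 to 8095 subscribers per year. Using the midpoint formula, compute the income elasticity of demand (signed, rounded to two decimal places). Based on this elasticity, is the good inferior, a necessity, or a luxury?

0.41; necessity

%ΔQ = (8095 − 7539)/[( 7539 + 8095)/2] = 556/7817 = 0.071127…
%ΔIncome = (23100 − 19450)/[( 19450 + 23100)/2] = 3650/21275 = 0.171562…
E_income = (556/7817) / (3650/21275) = 0.4145…
0 < E_income < 1 ⇒ normal good, necessity.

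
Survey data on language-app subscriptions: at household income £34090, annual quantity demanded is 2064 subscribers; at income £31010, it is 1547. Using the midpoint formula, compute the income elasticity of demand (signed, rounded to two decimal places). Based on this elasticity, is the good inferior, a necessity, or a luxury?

3.03; luxury

%ΔQ = (1547 − 2064)/[( 2064 + 1547)/2] = -517/1805.5 = -0.286347…
%ΔIncome = (31010 − 34090)/[( 34090 + 31010)/2] = -3080/32550 = -0.094623…
E_income = (-517/1805.5) / (-3080/32550) = 3.0261…
E_income > 1 ⇒ normal good, luxury.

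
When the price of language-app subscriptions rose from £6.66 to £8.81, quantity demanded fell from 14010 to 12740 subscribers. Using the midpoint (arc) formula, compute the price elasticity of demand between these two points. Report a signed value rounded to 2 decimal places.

%ΔQ = (12740 − 14010) / [(14010 + 12740)/2] = -1270/13375 = -0.094953…
%ΔP = (8.81 − 6.66) / [(6.66 + 8.81)/2] = 2.15/7.735 = 0.277957…
Arc Ed = %ΔQ / %ΔP = (-1270/13375) / (2.15/7.735) = -0.3416…

-0.34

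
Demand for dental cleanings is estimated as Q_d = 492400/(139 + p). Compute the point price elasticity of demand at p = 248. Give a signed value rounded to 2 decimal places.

dQ_d/dp = −492400/(139 + p)² = -3.28773. At p = 248, Q_d = 1272.35.
Ed = (dQ_d/dp)·(p/Q_d) = (-3.28773) × (248/1272.35) = -0.6408…

-0.64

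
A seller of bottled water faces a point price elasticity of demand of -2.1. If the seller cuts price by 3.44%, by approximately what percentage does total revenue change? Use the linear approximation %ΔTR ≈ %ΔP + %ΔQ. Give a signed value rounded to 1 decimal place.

%ΔQ ≈ Ed × %ΔP = (-2.1) × (-3.44%) = +7.2240%
%ΔTR ≈ %ΔP + %ΔQ = (-3.44%) + (+7.2240%) = +3.7840%

+3.8%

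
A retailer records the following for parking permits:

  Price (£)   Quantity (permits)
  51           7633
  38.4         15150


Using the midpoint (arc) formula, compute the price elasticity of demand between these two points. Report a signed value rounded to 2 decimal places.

-2.34

%ΔQ = (15150 − 7633) / [(7633 + 15150)/2] = 7517/11391.5 = 0.659877…
%ΔP = (38.4 − 51) / [(51 + 38.4)/2] = -12.6/44.7 = -0.281879…
Arc Ed = %ΔQ / %ΔP = (7517/11391.5) / (-12.6/44.7) = -2.3409…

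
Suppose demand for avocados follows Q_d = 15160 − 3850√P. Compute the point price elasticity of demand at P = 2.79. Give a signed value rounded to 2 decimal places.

-0.37

dQ_d/dP = −3850/(2√P) = -1152.47. At P = 2.79, Q_d = 8729.23.
Ed = (dQ_d/dP)·(P/Q_d) = (-1152.47) × (2.79/8729.23) = -0.3683…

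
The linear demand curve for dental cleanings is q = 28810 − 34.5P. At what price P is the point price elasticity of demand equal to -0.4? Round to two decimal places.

Ed = −34.5P/(28810 − 34.5P). Set this equal to -0.4:
34.5P = 0.4·(28810 − 34.5P) ⇒ 34.5P(1 + 0.4) = 0.4·28810
P = 0.4·28810 / (34.5·1.4) = 238.5921…

238.59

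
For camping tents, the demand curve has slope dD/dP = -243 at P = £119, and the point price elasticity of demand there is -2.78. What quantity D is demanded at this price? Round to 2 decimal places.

10401.80

Ed = (dD/dP)·(P/D) ⇒ D = (dD/dP)·P/Ed = (-243)·119/(-2.78) = 10401.7985…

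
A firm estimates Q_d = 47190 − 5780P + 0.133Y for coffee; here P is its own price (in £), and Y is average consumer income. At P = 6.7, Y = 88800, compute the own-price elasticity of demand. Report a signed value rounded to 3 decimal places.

At the given values, Q_d = 47190 − 5780(6.7) + 0.133(88800) = 20274.4.
∂Q_d/∂P = −5780.
E = (-5780) × (6.7/20274.4) = -1.91009…

-1.910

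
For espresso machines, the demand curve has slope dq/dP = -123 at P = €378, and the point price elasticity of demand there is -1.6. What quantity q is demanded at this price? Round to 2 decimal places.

29058.75

Ed = (dq/dP)·(P/q) ⇒ q = (dq/dP)·P/Ed = (-123)·378/(-1.6) = 29058.75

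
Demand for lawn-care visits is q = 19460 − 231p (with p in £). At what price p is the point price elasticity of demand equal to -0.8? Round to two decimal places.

Ed = −231p/(19460 − 231p). Set this equal to -0.8:
231p = 0.8·(19460 − 231p) ⇒ 231p(1 + 0.8) = 0.8·19460
p = 0.8·19460 / (231·1.8) = 37.4410…

37.44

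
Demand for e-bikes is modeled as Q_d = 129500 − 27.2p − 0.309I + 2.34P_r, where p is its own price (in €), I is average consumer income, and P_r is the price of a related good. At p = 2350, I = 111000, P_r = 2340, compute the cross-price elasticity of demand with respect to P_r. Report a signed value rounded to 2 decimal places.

At the given values, Q_d = 129500 − 27.2(2350) − 0.309(111000) + 2.34(2340) = 36756.6.
∂Q_d/∂P_r = 2.34.
E = (2.34) × (2340/36756.6) = 0.1489…

0.15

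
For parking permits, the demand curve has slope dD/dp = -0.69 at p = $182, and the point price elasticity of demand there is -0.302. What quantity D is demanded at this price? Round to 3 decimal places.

Ed = (dD/dp)·(p/D) ⇒ D = (dD/dp)·p/Ed = (-0.69)·182/(-0.302) = 415.82781…

415.828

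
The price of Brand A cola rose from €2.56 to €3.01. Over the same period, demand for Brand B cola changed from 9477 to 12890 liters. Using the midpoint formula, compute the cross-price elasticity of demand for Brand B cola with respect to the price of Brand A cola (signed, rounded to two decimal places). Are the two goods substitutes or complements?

1.89; substitutes

%ΔQ_{Brand B cola} = (12890 − 9477)/avg = 3413/11183.5 = 0.305181…
%ΔP_{Brand A cola} = (3.01 − 2.56)/avg = 0.45/2.785 = 0.161579…
E_cross = (3413/11183.5) / (0.45/2.785) = 1.8887…
E_cross > 0 ⇒ the goods are substitutes.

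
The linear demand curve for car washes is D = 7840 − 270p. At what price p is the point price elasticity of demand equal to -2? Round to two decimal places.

19.36

Ed = −270p/(7840 − 270p). Set this equal to -2:
270p = 2·(7840 − 270p) ⇒ 270p(1 + 2) = 2·7840
p = 2·7840 / (270·3) = 19.3580…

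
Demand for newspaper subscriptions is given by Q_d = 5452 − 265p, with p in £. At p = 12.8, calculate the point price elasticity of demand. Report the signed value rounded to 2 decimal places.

-1.65

dQ_d/dp = −265. At p = 12.8, Q_d = 5452 − 265(12.8) = 2060.
Ed = (dQ_d/dp)·(p/Q_d) = −265 × (12.8/2060) = -1.6466…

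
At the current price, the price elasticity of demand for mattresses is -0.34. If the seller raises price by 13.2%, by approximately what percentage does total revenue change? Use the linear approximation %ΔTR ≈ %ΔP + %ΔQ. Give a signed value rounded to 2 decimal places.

+8.71%

%ΔQ ≈ Ed × %ΔP = (-0.34) × (+13.2%) = -4.4880%
%ΔTR ≈ %ΔP + %ΔQ = (+13.2%) + (-4.4880%) = +8.7120%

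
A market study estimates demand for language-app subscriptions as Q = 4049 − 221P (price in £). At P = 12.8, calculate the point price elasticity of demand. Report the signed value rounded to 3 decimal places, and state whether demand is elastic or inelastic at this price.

dQ/dP = −221. At P = 12.8, Q = 4049 − 221(12.8) = 1220.2.
Ed = (dQ/dP)·(P/Q) = −221 × (12.8/1220.2) = -2.31830…
|Ed| = 2.318 > 1, so demand is elastic.

-2.318; elastic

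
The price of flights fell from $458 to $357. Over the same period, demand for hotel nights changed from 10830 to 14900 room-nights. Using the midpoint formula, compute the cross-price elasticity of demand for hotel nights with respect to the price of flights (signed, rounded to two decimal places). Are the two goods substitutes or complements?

%ΔQ_{hotel nights} = (14900 − 10830)/avg = 4070/12865 = 0.316362…
%ΔP_{flights} = (357 − 458)/avg = -101/407.5 = -0.247852…
E_cross = (4070/12865) / (-101/407.5) = -1.2764…
E_cross < 0 ⇒ the goods are complements.

-1.28; complements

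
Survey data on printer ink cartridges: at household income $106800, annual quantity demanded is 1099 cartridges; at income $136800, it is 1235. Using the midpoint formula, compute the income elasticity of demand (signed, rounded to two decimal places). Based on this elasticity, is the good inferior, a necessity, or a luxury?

0.47; necessity

%ΔQ = (1235 − 1099)/[( 1099 + 1235)/2] = 136/1167 = 0.116538…
%ΔIncome = (136800 − 106800)/[( 106800 + 136800)/2] = 30000/121800 = 0.246305…
E_income = (136/1167) / (30000/121800) = 0.4731…
0 < E_income < 1 ⇒ normal good, necessity.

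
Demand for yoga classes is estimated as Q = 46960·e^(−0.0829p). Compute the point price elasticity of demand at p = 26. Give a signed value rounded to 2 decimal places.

dQ/dp = −0.0829·Q = -451.029. At p = 26, Q = 5440.64.
Ed = (dQ/dp)·(p/Q) = (-451.029) × (26/5440.64) = -2.1554

-2.16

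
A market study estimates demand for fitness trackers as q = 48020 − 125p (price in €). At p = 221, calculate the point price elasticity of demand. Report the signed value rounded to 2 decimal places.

-1.35

dq/dp = −125. At p = 221, q = 48020 − 125(221) = 20395.
Ed = (dq/dp)·(p/q) = −125 × (221/20395) = -1.3544…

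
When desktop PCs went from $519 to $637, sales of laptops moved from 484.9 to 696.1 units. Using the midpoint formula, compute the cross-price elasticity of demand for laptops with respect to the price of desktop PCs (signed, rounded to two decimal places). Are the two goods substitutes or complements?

%ΔQ_{laptops} = (696.1 − 484.9)/avg = 211.2/590.5 = 0.357662…
%ΔP_{desktop PCs} = (637 − 519)/avg = 118/578 = 0.204152…
E_cross = (211.2/590.5) / (118/578) = 1.7519…
E_cross > 0 ⇒ the goods are substitutes.

1.75; substitutes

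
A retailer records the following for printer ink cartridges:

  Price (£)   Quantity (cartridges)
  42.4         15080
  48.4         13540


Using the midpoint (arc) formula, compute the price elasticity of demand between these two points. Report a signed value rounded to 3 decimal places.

%ΔQ = (13540 − 15080) / [(15080 + 13540)/2] = -1540/14310 = -0.107617…
%ΔP = (48.4 − 42.4) / [(42.4 + 48.4)/2] = 6/45.4 = 0.132158…
Arc Ed = %ΔQ / %ΔP = (-1540/14310) / (6/45.4) = -0.81430…

-0.814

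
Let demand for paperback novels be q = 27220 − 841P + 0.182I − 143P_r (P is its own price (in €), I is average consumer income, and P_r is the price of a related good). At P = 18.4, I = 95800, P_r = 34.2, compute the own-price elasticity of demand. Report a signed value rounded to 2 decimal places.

-0.64

At the given values, q = 27220 − 841(18.4) + 0.182(95800) − 143(34.2) = 24290.6.
∂q/∂P = −841.
E = (-841) × (18.4/24290.6) = -0.6370…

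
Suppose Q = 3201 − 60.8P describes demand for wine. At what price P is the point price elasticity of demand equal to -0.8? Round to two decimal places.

23.40

Ed = −60.8P/(3201 − 60.8P). Set this equal to -0.8:
60.8P = 0.8·(3201 − 60.8P) ⇒ 60.8P(1 + 0.8) = 0.8·3201
P = 0.8·3201 / (60.8·1.8) = 23.3991…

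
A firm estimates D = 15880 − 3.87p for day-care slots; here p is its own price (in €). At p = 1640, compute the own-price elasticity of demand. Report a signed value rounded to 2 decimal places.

At the given values, D = 15880 − 3.87(1640) = 9533.2.
∂D/∂p = −3.87.
E = (-3.87) × (1640/9533.2) = -0.6657…

-0.67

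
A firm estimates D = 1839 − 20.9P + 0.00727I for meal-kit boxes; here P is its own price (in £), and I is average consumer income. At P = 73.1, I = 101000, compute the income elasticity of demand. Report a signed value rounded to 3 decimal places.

0.702

At the given values, D = 1839 − 20.9(73.1) + 0.00727(101000) = 1045.48.
∂D/∂I = 0.00727.
E = (0.00727) × (101000/1045.48) = 0.70232…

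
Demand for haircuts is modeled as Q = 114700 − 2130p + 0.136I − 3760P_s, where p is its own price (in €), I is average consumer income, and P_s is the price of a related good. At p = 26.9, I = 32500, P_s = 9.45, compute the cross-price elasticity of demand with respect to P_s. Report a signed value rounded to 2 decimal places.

At the given values, Q = 114700 − 2130(26.9) + 0.136(32500) − 3760(9.45) = 26291.
∂Q/∂P_s = -3760.
E = (-3760) × (9.45/26291) = -1.3514…

-1.35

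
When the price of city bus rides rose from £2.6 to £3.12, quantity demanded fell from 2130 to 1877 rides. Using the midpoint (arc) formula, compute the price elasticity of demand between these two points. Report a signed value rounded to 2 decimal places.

-0.69

%ΔQ = (1877 − 2130) / [(2130 + 1877)/2] = -253/2003.5 = -0.126279…
%ΔP = (3.12 − 2.6) / [(2.6 + 3.12)/2] = 0.52/2.86 = 0.181818…
Arc Ed = %ΔQ / %ΔP = (-253/2003.5) / (0.52/2.86) = -0.6945…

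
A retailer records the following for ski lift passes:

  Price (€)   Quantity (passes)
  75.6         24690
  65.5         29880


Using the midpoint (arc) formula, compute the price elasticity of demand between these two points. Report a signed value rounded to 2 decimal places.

%ΔQ = (29880 − 24690) / [(24690 + 29880)/2] = 5190/27285 = 0.190214…
%ΔP = (65.5 − 75.6) / [(75.6 + 65.5)/2] = -10.1/70.55 = -0.143160…
Arc Ed = %ΔQ / %ΔP = (5190/27285) / (-10.1/70.55) = -1.3286…

-1.33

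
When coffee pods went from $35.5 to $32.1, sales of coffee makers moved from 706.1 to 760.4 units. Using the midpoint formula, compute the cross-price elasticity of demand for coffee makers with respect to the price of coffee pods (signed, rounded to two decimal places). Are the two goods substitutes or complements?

%ΔQ_{coffee makers} = (760.4 − 706.1)/avg = 54.3/733.25 = 0.074053…
%ΔP_{coffee pods} = (32.1 − 35.5)/avg = -3.4/33.8 = -0.100591…
E_cross = (54.3/733.25) / (-3.4/33.8) = -0.7361…
E_cross < 0 ⇒ the goods are complements.

-0.74; complements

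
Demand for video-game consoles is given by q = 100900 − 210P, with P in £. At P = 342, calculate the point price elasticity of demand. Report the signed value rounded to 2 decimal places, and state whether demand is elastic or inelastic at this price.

-2.47; elastic

dq/dP = −210. At P = 342, q = 100900 − 210(342) = 29080.
Ed = (dq/dP)·(P/q) = −210 × (342/29080) = -2.4697…
|Ed| = 2.47 > 1, so demand is elastic.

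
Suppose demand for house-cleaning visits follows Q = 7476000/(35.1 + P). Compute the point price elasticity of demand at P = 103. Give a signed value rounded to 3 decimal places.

-0.746

dQ/dP = −7476000/(35.1 + P)² = -391.996. At P = 103, Q = 54134.7.
Ed = (dQ/dP)·(P/Q) = (-391.996) × (103/54134.7) = -0.74583…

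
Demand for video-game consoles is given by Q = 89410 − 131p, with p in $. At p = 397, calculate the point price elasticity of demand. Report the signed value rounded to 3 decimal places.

dQ/dp = −131. At p = 397, Q = 89410 − 131(397) = 37403.
Ed = (dQ/dp)·(p/Q) = −131 × (397/37403) = -1.39044…

-1.390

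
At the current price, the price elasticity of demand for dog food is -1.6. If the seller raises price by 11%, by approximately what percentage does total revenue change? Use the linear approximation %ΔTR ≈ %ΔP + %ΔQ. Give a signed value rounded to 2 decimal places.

%ΔQ ≈ Ed × %ΔP = (-1.6) × (+11%) = -17.6000%
%ΔTR ≈ %ΔP + %ΔQ = (+11%) + (-17.6000%) = -6.6000%

-6.60%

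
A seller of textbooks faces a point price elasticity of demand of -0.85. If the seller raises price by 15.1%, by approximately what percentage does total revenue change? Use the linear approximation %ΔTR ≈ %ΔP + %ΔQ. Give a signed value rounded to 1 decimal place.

%ΔQ ≈ Ed × %ΔP = (-0.85) × (+15.1%) = -12.8350%
%ΔTR ≈ %ΔP + %ΔQ = (+15.1%) + (-12.8350%) = +2.2650%

+2.3%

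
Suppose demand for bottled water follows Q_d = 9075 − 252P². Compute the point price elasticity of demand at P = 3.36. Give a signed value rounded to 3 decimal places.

dQ_d/dP = −2·252·P = -1693.44. At P = 3.36, Q_d = 6230.0208.
Ed = (dQ_d/dP)·(P/Q_d) = (-1693.44) × (3.36/6230.0208) = -0.91331…

-0.913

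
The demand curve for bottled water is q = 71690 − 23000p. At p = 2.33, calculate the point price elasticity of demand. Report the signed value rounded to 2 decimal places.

dq/dp = −23000. At p = 2.33, q = 71690 − 23000(2.33) = 18100.
Ed = (dq/dp)·(p/q) = −23000 × (2.33/18100) = -2.9607…

-2.96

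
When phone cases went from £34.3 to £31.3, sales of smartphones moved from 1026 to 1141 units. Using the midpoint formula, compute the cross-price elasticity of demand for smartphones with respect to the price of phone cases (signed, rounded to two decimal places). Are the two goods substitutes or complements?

-1.16; complements

%ΔQ_{smartphones} = (1141 − 1026)/avg = 115/1083.5 = 0.106137…
%ΔP_{phone cases} = (31.3 − 34.3)/avg = -3/32.8 = -0.091463…
E_cross = (115/1083.5) / (-3/32.8) = -1.1604…
E_cross < 0 ⇒ the goods are complements.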